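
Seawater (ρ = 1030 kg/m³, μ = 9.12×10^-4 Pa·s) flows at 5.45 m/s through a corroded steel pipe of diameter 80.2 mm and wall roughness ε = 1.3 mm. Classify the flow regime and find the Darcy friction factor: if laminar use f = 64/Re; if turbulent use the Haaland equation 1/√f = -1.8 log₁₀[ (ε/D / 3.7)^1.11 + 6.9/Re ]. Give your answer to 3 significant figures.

f ≈ 0.0451

Re = ρVD/μ = 1030·5.45·0.0802/0.000912 = 4.936e+05.
Re > 4000 → turbulent. ε/D = 0.0013/0.0802 = 0.0162; Haaland: 1/√f = -1.8 log₁₀[0.00241 + 1.4e-05] = 4.708, so f = 0.04512.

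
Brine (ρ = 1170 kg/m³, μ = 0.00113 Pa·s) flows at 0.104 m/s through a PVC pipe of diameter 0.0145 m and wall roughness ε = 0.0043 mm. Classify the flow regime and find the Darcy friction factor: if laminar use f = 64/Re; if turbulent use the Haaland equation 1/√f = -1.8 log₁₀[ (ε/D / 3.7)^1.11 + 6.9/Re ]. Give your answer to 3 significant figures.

f ≈ 0.0410

Re = ρVD/μ = 1170·0.104·0.0145/0.00113 = 1561.
Re < 2300 → laminar, so f = 64/Re = 0.04099 (roughness is irrelevant in laminar flow).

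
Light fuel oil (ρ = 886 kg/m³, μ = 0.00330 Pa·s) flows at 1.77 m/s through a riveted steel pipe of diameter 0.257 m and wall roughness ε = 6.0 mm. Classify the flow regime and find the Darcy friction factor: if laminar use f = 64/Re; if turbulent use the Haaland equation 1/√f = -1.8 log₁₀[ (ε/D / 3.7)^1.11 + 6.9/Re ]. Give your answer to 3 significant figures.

Re = ρVD/μ = 886·1.77·0.257/0.0033 = 1.221e+05.
Re > 4000 → turbulent. ε/D = 0.006/0.257 = 0.0233; Haaland: 1/√f = -1.8 log₁₀[0.00361 + 5.65e-05] = 4.383, so f = 0.05204.

f ≈ 0.0520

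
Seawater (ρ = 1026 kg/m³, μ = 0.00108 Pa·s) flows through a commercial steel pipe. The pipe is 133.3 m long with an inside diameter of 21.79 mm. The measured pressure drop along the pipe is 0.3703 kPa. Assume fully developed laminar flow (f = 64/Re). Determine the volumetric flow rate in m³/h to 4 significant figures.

Q ≈ 0.05124 m³/h

For laminar flow, f = 64/Re with Re = ρVD/μ, so Darcy-Weisbach reduces to ΔP = 32μLV/D². Solving for V: V = ΔP·D²/(32μL) = 370.3·(0.02179)²/(32·0.00108·133.3) = 0.03816 m/s.
Check: Re = ρVD/μ = 1026·0.03816·0.02179/0.00108 = 790 < 2300, so the laminar assumption holds.
Q = V·A = 0.03816·(π/4·0.02179²) = 1.423e-05 m³/s = 0.05124 m³/h.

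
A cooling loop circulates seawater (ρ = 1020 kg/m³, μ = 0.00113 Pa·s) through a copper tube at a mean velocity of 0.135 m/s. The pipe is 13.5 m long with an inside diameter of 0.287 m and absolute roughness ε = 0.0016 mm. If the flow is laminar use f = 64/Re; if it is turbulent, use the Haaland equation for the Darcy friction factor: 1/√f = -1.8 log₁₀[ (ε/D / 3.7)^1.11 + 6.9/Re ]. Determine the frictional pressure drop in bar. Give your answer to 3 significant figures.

ΔP ≈ 9.83×10^-5 bar

Reynolds number Re = ρVD/μ = 1020 · 0.135 · 0.287 / 0.00113 = 3.497e+04.
Re > 4000 → turbulent. Relative roughness ε/D = 1.6e-06/0.287 = 5.57e-06. Haaland: 1/√f = -1.8 log₁₀[(5.57e-06/3.7)^1.11 + 6.9/3.497e+04] = -1.8 log₁₀[3.45e-07 + 0.000197] = 6.667, so f = 0.02249.
Darcy-Weisbach: ΔP = f(L/D)(ρV²/2) = 0.02249·(13.5/0.287)·(1020·0.135²/2) = 0.02249·47.04·9.295 = 9.835 Pa.
ΔP = 9.835 Pa = 9.83×10^-5 bar.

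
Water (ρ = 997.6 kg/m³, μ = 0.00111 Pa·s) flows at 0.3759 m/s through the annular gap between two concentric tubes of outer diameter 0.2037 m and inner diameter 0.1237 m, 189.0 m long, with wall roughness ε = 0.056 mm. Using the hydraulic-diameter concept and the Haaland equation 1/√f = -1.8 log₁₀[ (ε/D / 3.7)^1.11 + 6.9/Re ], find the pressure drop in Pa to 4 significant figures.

ΔP ≈ 4237 Pa

Hydraulic diameter D_h = 4A/P = D_o - D_i = 0.2037 - 0.1237 = 0.08 m.
Re = ρVD_h/μ = 997.6·0.3759·0.08/0.00111 = 2.703e+04.
ε/D_h = 5.6e-05/0.08 = 0.0007; Haaland gives 1/√f = -1.8 log₁₀[7.37e-05+0.000255] = 6.269, so f = 0.02544.
ΔP = f(L/D_h)(ρV²/2) = 0.02544·189/0.08·70.48 = 4237 Pa.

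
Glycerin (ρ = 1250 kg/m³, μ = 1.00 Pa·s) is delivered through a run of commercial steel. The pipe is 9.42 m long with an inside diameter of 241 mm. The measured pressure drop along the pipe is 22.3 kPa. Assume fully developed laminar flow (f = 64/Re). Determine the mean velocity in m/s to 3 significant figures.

For laminar flow, f = 64/Re with Re = ρVD/μ, so Darcy-Weisbach reduces to ΔP = 32μLV/D². Solving for V: V = ΔP·D²/(32μL) = 2.23e+04·(0.241)²/(32·1·9.42) = 4.297 m/s.
Check: Re = ρVD/μ = 1250·4.297·0.241/1 = 1294 < 2300, so the laminar assumption holds.

V ≈ 4.30 m/s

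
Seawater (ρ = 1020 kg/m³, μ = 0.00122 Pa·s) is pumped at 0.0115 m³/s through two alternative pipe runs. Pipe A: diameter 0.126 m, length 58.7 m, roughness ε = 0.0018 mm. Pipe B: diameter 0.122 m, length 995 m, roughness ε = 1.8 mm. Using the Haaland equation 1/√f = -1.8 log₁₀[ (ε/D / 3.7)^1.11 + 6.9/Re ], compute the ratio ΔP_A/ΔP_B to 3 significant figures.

Pipe A: V = Q/A = 0.0115/0.01247 = 0.9223 m/s; Re = 9.716e+04; ε/D = 1.43e-05; Haaland → f = 0.01798; ΔP_A = f(L/D)(ρV²/2) = 3635 Pa.
Pipe B: V = Q/A = 0.0115/0.01169 = 0.9838 m/s; Re = 1.003e+05; ε/D = 0.0148; Haaland → f = 0.04396; ΔP_B = f(L/D)(ρV²/2) = 1.77e+05 Pa.
ΔP_A/ΔP_B = 3635/1.77e+05 = 0.0205.

ΔP_A/ΔP_B ≈ 0.0205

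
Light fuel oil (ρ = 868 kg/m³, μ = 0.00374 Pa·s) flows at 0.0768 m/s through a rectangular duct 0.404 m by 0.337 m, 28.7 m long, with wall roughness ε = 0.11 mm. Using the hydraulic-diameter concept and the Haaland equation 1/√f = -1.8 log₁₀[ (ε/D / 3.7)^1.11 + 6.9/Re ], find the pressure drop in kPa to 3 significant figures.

Hydraulic diameter D_h = 4A/P = 4·(0.404·0.337)/(2·(0.404+0.337)) = 0.5446/1.482 = 0.3675 m.
Re = ρVD_h/μ = 868·0.0768·0.3675/0.00374 = 6550.
ε/D_h = 0.00011/0.3675 = 0.000299; Haaland gives 1/√f = -1.8 log₁₀[2.87e-05+0.00105] = 5.338, so f = 0.03509.
ΔP = f(L/D_h)(ρV²/2) = 0.03509·28.7/0.3675·2.56 = 7.016 Pa.
ΔP = 0.00702 kPa.

ΔP ≈ 0.00702 kPa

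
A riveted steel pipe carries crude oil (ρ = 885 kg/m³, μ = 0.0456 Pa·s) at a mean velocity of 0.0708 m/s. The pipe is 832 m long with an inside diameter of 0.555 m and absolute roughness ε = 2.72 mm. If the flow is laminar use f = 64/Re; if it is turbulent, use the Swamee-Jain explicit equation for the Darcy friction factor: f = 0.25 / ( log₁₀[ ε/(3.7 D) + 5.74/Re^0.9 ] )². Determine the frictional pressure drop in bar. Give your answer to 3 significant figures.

Reynolds number Re = ρVD/μ = 885 · 0.0708 · 0.555 / 0.0456 = 762.6.
Re < 2300 → laminar flow, so f = 64/Re = 64/762.6 = 0.08392 (the turbulent correlation is not needed).
Darcy-Weisbach: ΔP = f(L/D)(ρV²/2) = 0.08392·(832/0.555)·(885·0.0708²/2) = 0.08392·1499·2.218 = 279.1 Pa.
ΔP = 279.1 Pa = 0.00279 bar.

ΔP ≈ 0.00279 bar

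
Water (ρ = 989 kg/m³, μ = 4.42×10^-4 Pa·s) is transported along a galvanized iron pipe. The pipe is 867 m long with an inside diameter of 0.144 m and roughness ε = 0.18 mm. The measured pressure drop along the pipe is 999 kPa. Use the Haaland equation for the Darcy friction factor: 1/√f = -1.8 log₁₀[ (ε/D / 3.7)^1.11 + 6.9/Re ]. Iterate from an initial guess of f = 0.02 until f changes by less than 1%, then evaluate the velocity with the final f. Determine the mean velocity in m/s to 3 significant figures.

V ≈ 4.00 m/s

Rearranging Darcy-Weisbach: V = √(2·ΔP·D/(f·L·ρ)). With ε/D = 0.00018/0.144 = 0.00125, iterate starting from f = 0.02:
  f = 0.02 → V = √(2·9.99e+05·0.144/(0.02·867·989)) = 4.096 m/s; Re = ρVD/μ = 1.32e+06; f → 0.02096
  f = 0.02096 → V = 4.001 m/s; Re = 1.289e+06; f → 0.02097
Converged (Δf/f < 1%). With the final f = 0.02097: V = √(2·9.99e+05·0.144/(0.02097·867·989)) = 4.001 m/s.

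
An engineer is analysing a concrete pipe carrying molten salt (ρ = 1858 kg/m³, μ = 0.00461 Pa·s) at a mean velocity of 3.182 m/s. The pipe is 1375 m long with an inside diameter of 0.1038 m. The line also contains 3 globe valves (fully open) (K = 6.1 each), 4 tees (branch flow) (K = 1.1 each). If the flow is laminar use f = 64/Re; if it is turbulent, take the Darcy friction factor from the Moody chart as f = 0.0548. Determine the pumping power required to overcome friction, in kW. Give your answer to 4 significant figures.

Reynolds number Re = ρVD/μ = 1858 · 3.182 · 0.1038 / 0.00461 = 1.331e+05.
Re > 4000 → turbulent; use the Moody-chart value f = 0.0548.
Total minor-loss coefficient ΣK = 3·6.1 + 4·1.1 = 22.7.
ΔP = [f·L/D + ΣK]·(ρV²/2) = [0.0548·1375/0.1038 + 22.7]·(1858·3.182²/2) = [725.9 + 22.7]·9406 = 7.042e+06 Pa.
Q = V·A = 3.182·0.008462 = 0.02693 m³/s.
Pumping power P = QΔP = 0.02693·7.042e+06 = 189610 W = 189.6 kW.

P ≈ 189.6 kW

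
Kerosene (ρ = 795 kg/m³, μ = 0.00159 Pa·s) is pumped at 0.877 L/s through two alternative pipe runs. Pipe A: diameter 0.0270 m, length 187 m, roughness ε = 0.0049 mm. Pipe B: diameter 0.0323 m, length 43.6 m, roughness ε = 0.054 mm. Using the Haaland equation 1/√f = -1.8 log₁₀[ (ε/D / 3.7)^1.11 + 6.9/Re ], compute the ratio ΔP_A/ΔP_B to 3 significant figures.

ΔP_A/ΔP_B ≈ 9.16

Pipe A: V = Q/A = 0.000877/0.0005726 = 1.532 m/s; Re = 2.068e+04; ε/D = 0.000181; Haaland → f = 0.02584; ΔP_A = f(L/D)(ρV²/2) = 1.669e+05 Pa.
Pipe B: V = Q/A = 0.000877/0.0008194 = 1.07 m/s; Re = 1.729e+04; ε/D = 0.00167; Haaland → f = 0.02964; ΔP_B = f(L/D)(ρV²/2) = 1.822e+04 Pa.
ΔP_A/ΔP_B = 1.669e+05/1.822e+04 = 9.16.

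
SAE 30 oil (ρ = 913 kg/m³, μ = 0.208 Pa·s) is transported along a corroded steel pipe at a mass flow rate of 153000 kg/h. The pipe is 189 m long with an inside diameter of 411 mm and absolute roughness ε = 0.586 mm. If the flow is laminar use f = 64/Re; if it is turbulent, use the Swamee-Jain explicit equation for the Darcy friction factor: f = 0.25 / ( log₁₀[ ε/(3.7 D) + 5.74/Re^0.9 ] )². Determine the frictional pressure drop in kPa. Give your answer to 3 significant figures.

ΔP ≈ 2.61 kPa

ṁ = 153000 kg/h = 153000/3600 = 42.5 kg/s.
A = πD²/4 = π(0.411)²/4 = 0.1327 m²; mean velocity V = ṁ/(ρA) = 42.5/(913 · 0.1327) = 0.3509 m/s.
Reynolds number Re = ρVD/μ = 913 · 0.3509 · 0.411 / 0.208 = 633.
Re < 2300 → laminar flow, so f = 64/Re = 64/633 = 0.1011 (the turbulent correlation is not needed).
Darcy-Weisbach: ΔP = f(L/D)(ρV²/2) = 0.1011·(189/0.411)·(913·0.3509²/2) = 0.1011·459.9·56.2 = 2613 Pa.
ΔP = 2613 Pa = 2.61 kPa.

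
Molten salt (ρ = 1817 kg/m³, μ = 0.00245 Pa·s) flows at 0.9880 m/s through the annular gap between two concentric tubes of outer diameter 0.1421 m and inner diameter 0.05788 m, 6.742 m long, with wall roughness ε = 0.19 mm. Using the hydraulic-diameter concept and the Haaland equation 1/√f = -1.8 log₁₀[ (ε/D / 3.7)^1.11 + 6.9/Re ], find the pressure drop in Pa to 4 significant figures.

Hydraulic diameter D_h = 4A/P = D_o - D_i = 0.1421 - 0.05788 = 0.08422 m.
Re = ρVD_h/μ = 1817·0.988·0.08422/0.00245 = 6.171e+04.
ε/D_h = 0.00019/0.08422 = 0.00226; Haaland gives 1/√f = -1.8 log₁₀[0.00027+0.000112] = 6.152, so f = 0.02642.
ΔP = f(L/D_h)(ρV²/2) = 0.02642·6.742/0.08422·886.8 = 1875 Pa.

ΔP ≈ 1875 Pa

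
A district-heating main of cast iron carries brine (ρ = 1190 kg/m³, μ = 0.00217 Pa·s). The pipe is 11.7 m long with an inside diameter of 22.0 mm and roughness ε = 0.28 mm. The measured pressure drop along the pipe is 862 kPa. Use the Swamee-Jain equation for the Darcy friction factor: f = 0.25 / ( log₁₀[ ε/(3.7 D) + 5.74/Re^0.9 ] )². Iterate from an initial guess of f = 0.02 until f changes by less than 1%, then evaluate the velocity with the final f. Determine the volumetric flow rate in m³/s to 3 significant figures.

Rearranging Darcy-Weisbach: V = √(2·ΔP·D/(f·L·ρ)). With ε/D = 0.00028/0.022 = 0.0127, iterate starting from f = 0.02:
  f = 0.02 → V = √(2·8.62e+05·0.022/(0.02·11.7·1190)) = 11.67 m/s; Re = ρVD/μ = 1.408e+05; f → 0.04175
  f = 0.04175 → V = 8.077 m/s; Re = 9.745e+04; f → 0.04197
Converged (Δf/f < 1%). With the final f = 0.04197: V = √(2·8.62e+05·0.022/(0.04197·11.7·1190)) = 8.056 m/s.
Q = V·A = 8.056·(π/4·0.022²) = 0.003063 m³/s = 0.00306 m³/s.

Q ≈ 0.00306 m³/s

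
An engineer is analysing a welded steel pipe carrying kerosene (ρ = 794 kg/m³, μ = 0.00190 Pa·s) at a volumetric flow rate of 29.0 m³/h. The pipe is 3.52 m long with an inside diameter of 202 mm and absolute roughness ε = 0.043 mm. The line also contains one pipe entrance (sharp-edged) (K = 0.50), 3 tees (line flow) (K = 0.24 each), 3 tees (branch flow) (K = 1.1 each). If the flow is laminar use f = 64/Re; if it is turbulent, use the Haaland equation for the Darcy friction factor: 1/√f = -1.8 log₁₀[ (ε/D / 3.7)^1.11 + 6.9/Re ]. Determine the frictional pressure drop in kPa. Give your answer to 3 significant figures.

Q = 29.0 m³/h = 29.0/3600 = 0.008056 m³/s.
Cross-sectional area A = πD²/4 = π(0.202)²/4 = 0.03205 m²; mean velocity V = Q/A = 0.008056/0.03205 = 0.2514 m/s.
Reynolds number Re = ρVD/μ = 794 · 0.2514 · 0.202 / 0.0019 = 2.122e+04.
Re > 4000 → turbulent. Relative roughness ε/D = 4.3e-05/0.202 = 0.000213. Haaland: 1/√f = -1.8 log₁₀[(0.000213/3.7)^1.11 + 6.9/2.122e+04] = -1.8 log₁₀[1.97e-05 + 0.000325] = 6.232, so f = 0.02575.
Total minor-loss coefficient ΣK = 1·0.5 + 3·0.24 + 3·1.1 = 4.52.
ΔP = [f·L/D + ΣK]·(ρV²/2) = [0.02575·3.52/0.202 + 4.52]·(794·0.2514²/2) = [0.4486 + 4.52]·25.08 = 124.6 Pa.
ΔP = 124.6 Pa = 0.125 kPa.

ΔP ≈ 0.125 kPa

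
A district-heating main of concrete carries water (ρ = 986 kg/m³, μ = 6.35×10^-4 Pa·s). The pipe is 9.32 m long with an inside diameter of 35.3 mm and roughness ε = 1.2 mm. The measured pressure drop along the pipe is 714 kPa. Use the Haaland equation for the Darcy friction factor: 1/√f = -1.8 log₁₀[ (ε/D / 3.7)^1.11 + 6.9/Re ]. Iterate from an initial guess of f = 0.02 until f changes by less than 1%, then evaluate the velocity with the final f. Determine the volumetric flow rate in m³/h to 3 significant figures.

Rearranging Darcy-Weisbach: V = √(2·ΔP·D/(f·L·ρ)). With ε/D = 0.0012/0.0353 = 0.034, iterate starting from f = 0.02:
  f = 0.02 → V = √(2·7.14e+05·0.0353/(0.02·9.32·986)) = 16.56 m/s; Re = ρVD/μ = 9.078e+05; f → 0.06042
  f = 0.06042 → V = 9.529 m/s; Re = 5.223e+05; f → 0.06044
Converged (Δf/f < 1%). With the final f = 0.06044: V = √(2·7.14e+05·0.0353/(0.06044·9.32·986)) = 9.527 m/s.
Q = V·A = 9.527·(π/4·0.0353²) = 0.009324 m³/s = 33.6 m³/h.

Q ≈ 33.6 m³/h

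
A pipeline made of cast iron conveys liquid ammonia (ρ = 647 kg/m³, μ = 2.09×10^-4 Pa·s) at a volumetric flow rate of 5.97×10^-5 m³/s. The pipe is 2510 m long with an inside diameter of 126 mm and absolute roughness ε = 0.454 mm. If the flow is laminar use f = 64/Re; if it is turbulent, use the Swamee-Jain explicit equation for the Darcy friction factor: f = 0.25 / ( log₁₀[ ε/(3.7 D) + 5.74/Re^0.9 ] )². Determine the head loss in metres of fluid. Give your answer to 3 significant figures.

Cross-sectional area A = πD²/4 = π(0.126)²/4 = 0.01247 m²; mean velocity V = Q/A = 5.97e-05/0.01247 = 0.004788 m/s.
Reynolds number Re = ρVD/μ = 647 · 0.004788 · 0.126 / 0.000209 = 1868.
Re < 2300 → laminar flow, so f = 64/Re = 64/1868 = 0.03427 (the turbulent correlation is not needed).
Darcy-Weisbach: ΔP = f(L/D)(ρV²/2) = 0.03427·(2510/0.126)·(647·0.004788²/2) = 0.03427·1.992e+04·0.007416 = 5.063 Pa.
Head loss h_f = ΔP/(ρg) = 5.063/(647·9.81) = 7.98×10^-4 m.

h_f ≈ 7.98×10^-4 m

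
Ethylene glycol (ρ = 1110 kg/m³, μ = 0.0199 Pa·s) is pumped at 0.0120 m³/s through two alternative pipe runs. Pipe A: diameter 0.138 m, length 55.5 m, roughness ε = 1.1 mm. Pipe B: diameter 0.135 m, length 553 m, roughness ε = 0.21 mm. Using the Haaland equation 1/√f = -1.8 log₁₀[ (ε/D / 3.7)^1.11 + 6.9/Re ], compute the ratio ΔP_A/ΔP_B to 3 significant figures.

ΔP_A/ΔP_B ≈ 0.107

Pipe A: V = Q/A = 0.012/0.01496 = 0.8023 m/s; Re = 6176; ε/D = 0.00797; Haaland → f = 0.04379; ΔP_A = f(L/D)(ρV²/2) = 6291 Pa.
Pipe B: V = Q/A = 0.012/0.01431 = 0.8383 m/s; Re = 6313; ε/D = 0.00156; Haaland → f = 0.03681; ΔP_B = f(L/D)(ρV²/2) = 5.882e+04 Pa.
ΔP_A/ΔP_B = 6291/5.882e+04 = 0.107.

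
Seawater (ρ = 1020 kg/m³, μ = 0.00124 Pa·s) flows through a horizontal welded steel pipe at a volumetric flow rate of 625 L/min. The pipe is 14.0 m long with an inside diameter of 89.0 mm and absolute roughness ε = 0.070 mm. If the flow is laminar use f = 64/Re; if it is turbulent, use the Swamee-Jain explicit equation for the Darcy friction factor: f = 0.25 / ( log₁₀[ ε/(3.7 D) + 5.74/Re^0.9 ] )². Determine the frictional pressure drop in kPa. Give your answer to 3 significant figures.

Q = 625 L/min = 625/60000 = 0.01042 m³/s.
Cross-sectional area A = πD²/4 = π(0.089)²/4 = 0.006221 m²; mean velocity V = Q/A = 0.01042/0.006221 = 1.674 m/s.
Reynolds number Re = ρVD/μ = 1020 · 1.674 · 0.089 / 0.00124 = 1.226e+05.
Re > 4000 → turbulent. Relative roughness ε/D = 7e-05/0.089 = 0.000787. Swamee-Jain: f = 0.25/(log₁₀[0.000787/3.7 + 5.74/1.226e+05^0.9])² = 0.25/(log₁₀[0.000213 + 0.000151])² = 0.25/(-3.439)² = 0.02114.
Darcy-Weisbach: ΔP = f(L/D)(ρV²/2) = 0.02114·(14/0.089)·(1020·1.674²/2) = 0.02114·157.3·1430 = 4754 Pa.
ΔP = 4754 Pa = 4.75 kPa.

ΔP ≈ 4.75 kPa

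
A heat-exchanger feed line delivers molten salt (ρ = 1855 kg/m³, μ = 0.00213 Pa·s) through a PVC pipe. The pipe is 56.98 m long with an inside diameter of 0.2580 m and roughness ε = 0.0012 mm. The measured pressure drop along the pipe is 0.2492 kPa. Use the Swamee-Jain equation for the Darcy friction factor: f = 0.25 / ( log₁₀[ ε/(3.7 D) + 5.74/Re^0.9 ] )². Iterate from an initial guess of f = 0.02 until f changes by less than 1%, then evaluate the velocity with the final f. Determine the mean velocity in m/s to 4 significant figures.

V ≈ 0.2445 m/s

Rearranging Darcy-Weisbach: V = √(2·ΔP·D/(f·L·ρ)). With ε/D = 1.2e-06/0.258 = 4.65e-06, iterate starting from f = 0.02:
  f = 0.02 → V = √(2·249.2·0.258/(0.02·56.98·1855)) = 0.2466 m/s; Re = ρVD/μ = 5.542e+04; f → 0.02031
  f = 0.02031 → V = 0.2448 m/s; Re = 5.499e+04; f → 0.02034
Converged (Δf/f < 1%). With the final f = 0.02034: V = √(2·249.2·0.258/(0.02034·56.98·1855)) = 0.2445 m/s.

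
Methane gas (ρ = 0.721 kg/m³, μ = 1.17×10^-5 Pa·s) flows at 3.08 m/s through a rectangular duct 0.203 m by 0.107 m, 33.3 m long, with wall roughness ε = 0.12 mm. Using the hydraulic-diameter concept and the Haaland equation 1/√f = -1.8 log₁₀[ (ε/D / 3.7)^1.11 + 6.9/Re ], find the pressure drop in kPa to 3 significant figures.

Hydraulic diameter D_h = 4A/P = 4·(0.203·0.107)/(2·(0.203+0.107)) = 0.08688/0.62 = 0.1401 m.
Re = ρVD_h/μ = 0.721·3.08·0.1401/1.17e-05 = 2.66e+04.
ε/D_h = 0.00012/0.1401 = 0.000856; Haaland gives 1/√f = -1.8 log₁₀[9.22e-05+0.000259] = 6.217, so f = 0.02587.
ΔP = f(L/D_h)(ρV²/2) = 0.02587·33.3/0.1401·3.42 = 21.02 Pa.
ΔP = 0.0210 kPa.

ΔP ≈ 0.0210 kPa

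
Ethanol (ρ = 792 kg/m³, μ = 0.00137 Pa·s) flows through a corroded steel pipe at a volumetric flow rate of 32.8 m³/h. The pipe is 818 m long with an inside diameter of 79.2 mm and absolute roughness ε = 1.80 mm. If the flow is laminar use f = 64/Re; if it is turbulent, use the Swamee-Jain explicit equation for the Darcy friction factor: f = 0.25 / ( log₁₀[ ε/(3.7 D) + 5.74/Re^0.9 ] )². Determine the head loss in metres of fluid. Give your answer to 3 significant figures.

Q = 32.8 m³/h = 32.8/3600 = 0.009111 m³/s.
Cross-sectional area A = πD²/4 = π(0.0792)²/4 = 0.004927 m²; mean velocity V = Q/A = 0.009111/0.004927 = 1.849 m/s.
Reynolds number Re = ρVD/μ = 792 · 1.849 · 0.0792 / 0.00137 = 8.468e+04.
Re > 4000 → turbulent. Relative roughness ε/D = 0.0018/0.0792 = 0.0227. Swamee-Jain: f = 0.25/(log₁₀[0.0227/3.7 + 5.74/8.468e+04^0.9])² = 0.25/(log₁₀[0.00614 + 0.000211])² = 0.25/(-2.197)² = 0.05179.
Darcy-Weisbach: ΔP = f(L/D)(ρV²/2) = 0.05179·(818/0.0792)·(792·1.849²/2) = 0.05179·1.033e+04·1354 = 7.245e+05 Pa.
Head loss h_f = ΔP/(ρg) = 7.245e+05/(792·9.81) = 93.3 m.

h_f ≈ 93.3 m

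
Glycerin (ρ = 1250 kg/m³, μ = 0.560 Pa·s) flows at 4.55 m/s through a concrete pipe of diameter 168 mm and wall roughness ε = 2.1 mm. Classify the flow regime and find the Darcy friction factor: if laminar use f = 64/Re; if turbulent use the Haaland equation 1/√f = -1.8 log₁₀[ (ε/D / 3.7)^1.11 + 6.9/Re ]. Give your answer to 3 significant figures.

f ≈ 0.0375

Re = ρVD/μ = 1250·4.55·0.168/0.56 = 1706.
Re < 2300 → laminar, so f = 64/Re = 0.03751 (roughness is irrelevant in laminar flow).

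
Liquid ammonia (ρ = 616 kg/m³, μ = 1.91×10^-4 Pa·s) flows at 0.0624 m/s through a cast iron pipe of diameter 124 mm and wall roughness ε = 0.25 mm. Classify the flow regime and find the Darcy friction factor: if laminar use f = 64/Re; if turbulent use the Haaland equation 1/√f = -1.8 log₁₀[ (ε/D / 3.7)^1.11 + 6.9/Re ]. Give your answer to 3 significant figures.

f ≈ 0.0285

Re = ρVD/μ = 616·0.0624·0.124/0.000191 = 2.495e+04.
Re > 4000 → turbulent. ε/D = 0.00025/0.124 = 0.00202; Haaland: 1/√f = -1.8 log₁₀[0.000238 + 0.000277] = 5.919, so f = 0.02854.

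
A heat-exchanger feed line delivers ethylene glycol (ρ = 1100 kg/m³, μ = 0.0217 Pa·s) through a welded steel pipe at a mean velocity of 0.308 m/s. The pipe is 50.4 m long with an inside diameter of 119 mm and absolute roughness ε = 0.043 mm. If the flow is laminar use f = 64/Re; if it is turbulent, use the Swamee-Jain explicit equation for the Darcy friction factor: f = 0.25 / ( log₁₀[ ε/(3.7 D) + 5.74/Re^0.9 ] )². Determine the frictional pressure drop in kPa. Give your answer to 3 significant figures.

ΔP ≈ 0.761 kPa

Reynolds number Re = ρVD/μ = 1100 · 0.308 · 0.119 / 0.0217 = 1858.
Re < 2300 → laminar flow, so f = 64/Re = 64/1858 = 0.03445 (the turbulent correlation is not needed).
Darcy-Weisbach: ΔP = f(L/D)(ρV²/2) = 0.03445·(50.4/0.119)·(1100·0.308²/2) = 0.03445·423.5·52.18 = 761.2 Pa.
ΔP = 761.2 Pa = 0.761 kPa.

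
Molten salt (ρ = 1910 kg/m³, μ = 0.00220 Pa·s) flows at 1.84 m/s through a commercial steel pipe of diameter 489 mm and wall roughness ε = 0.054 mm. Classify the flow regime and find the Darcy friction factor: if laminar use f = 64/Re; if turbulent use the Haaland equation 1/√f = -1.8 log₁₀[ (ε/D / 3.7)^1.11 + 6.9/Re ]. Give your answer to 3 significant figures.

f ≈ 0.0138

Re = ρVD/μ = 1910·1.84·0.489/0.0022 = 7.812e+05.
Re > 4000 → turbulent. ε/D = 5.4e-05/0.489 = 0.00011; Haaland: 1/√f = -1.8 log₁₀[9.49e-06 + 8.83e-06] = 8.527, so f = 0.01375.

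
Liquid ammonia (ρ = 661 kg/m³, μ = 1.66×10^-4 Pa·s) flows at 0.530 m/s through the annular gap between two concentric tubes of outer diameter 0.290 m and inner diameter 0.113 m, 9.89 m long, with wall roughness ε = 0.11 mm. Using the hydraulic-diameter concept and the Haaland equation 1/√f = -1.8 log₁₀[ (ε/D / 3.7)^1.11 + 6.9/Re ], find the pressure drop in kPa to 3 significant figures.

Hydraulic diameter D_h = 4A/P = D_o - D_i = 0.29 - 0.113 = 0.177 m.
Re = ρVD_h/μ = 661·0.53·0.177/0.000166 = 3.735e+05.
ε/D_h = 0.00011/0.177 = 0.000621; Haaland gives 1/√f = -1.8 log₁₀[6.46e-05+1.85e-05] = 7.345, so f = 0.01853.
ΔP = f(L/D_h)(ρV²/2) = 0.01853·9.89/0.177·92.84 = 96.14 Pa.
ΔP = 0.0961 kPa.

ΔP ≈ 0.0961 kPa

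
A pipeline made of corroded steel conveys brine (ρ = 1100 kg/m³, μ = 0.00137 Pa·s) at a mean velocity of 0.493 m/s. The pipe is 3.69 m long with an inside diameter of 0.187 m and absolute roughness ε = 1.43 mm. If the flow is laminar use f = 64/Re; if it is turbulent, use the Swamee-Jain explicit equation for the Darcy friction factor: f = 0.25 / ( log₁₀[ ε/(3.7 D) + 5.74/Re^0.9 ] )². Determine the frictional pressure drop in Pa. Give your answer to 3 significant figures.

Reynolds number Re = ρVD/μ = 1100 · 0.493 · 0.187 / 0.00137 = 7.402e+04.
Re > 4000 → turbulent. Relative roughness ε/D = 0.00143/0.187 = 0.00765. Swamee-Jain: f = 0.25/(log₁₀[0.00765/3.7 + 5.74/7.402e+04^0.9])² = 0.25/(log₁₀[0.00207 + 0.000238])² = 0.25/(-2.637)² = 0.03594.
Darcy-Weisbach: ΔP = f(L/D)(ρV²/2) = 0.03594·(3.69/0.187)·(1100·0.493²/2) = 0.03594·19.73·133.7 = 94.81 Pa.

ΔP ≈ 94.8 Pa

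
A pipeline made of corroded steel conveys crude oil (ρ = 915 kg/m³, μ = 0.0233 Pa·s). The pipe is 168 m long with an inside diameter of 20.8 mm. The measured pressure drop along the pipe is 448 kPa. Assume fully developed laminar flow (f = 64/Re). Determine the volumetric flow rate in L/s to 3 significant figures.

For laminar flow, f = 64/Re with Re = ρVD/μ, so Darcy-Weisbach reduces to ΔP = 32μLV/D². Solving for V: V = ΔP·D²/(32μL) = 4.48e+05·(0.0208)²/(32·0.0233·168) = 1.547 m/s.
Check: Re = ρVD/μ = 915·1.547·0.0208/0.0233 = 1264 < 2300, so the laminar assumption holds.
Q = V·A = 1.547·(π/4·0.0208²) = 0.0005258 m³/s = 0.526 L/s.

Q ≈ 0.526 L/s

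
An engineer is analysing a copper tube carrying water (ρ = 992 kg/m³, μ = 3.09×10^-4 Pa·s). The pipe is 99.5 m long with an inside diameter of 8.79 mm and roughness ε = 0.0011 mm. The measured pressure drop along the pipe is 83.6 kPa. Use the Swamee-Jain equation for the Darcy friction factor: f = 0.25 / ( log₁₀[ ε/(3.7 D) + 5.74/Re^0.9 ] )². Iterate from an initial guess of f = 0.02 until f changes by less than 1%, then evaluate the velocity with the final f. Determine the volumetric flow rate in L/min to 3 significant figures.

Q ≈ 2.77 L/min

Rearranging Darcy-Weisbach: V = √(2·ΔP·D/(f·L·ρ)). With ε/D = 1.1e-06/0.00879 = 0.000125, iterate starting from f = 0.02:
  f = 0.02 → V = √(2·8.36e+04·0.00879/(0.02·99.5·992)) = 0.8628 m/s; Re = ρVD/μ = 2.435e+04; f → 0.02493
  f = 0.02493 → V = 0.7728 m/s; Re = 2.181e+04; f → 0.02559
  f = 0.02559 → V = 0.7628 m/s; Re = 2.153e+04; f → 0.02567
Converged (Δf/f < 1%). With the final f = 0.02567: V = √(2·8.36e+04·0.00879/(0.02567·99.5·992)) = 0.7617 m/s.
Q = V·A = 0.7617·(π/4·0.00879²) = 4.622e-05 m³/s = 2.77 L/min.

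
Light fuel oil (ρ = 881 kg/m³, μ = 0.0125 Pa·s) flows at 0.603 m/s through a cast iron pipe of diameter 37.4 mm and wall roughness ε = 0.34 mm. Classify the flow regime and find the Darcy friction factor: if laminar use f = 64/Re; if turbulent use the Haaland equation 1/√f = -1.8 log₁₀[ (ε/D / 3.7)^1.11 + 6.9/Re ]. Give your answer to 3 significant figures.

Re = ρVD/μ = 881·0.603·0.0374/0.0125 = 1589.
Re < 2300 → laminar, so f = 64/Re = 0.04026 (roughness is irrelevant in laminar flow).

f ≈ 0.0403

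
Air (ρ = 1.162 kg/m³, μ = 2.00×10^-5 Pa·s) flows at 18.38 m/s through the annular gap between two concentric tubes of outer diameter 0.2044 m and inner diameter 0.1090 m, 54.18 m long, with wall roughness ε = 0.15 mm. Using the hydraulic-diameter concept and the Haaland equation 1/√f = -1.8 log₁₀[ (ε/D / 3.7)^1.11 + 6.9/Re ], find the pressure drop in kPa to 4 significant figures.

Hydraulic diameter D_h = 4A/P = D_o - D_i = 0.2044 - 0.109 = 0.0954 m.
Re = ρVD_h/μ = 1.162·18.38·0.0954/2e-05 = 1.019e+05.
ε/D_h = 0.00015/0.0954 = 0.00157; Haaland gives 1/√f = -1.8 log₁₀[0.000181+6.77e-05] = 6.488, so f = 0.02376.
ΔP = f(L/D_h)(ρV²/2) = 0.02376·54.18/0.0954·196.3 = 2648 Pa.
ΔP = 2.648 kPa.

ΔP ≈ 2.648 kPa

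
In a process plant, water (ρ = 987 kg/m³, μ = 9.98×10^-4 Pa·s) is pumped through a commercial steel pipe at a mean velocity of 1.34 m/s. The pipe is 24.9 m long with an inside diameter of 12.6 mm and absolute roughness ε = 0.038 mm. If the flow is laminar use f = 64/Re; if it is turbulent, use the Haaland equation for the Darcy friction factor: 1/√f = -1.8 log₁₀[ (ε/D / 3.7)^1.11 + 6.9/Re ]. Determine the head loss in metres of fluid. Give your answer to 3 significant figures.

Reynolds number Re = ρVD/μ = 987 · 1.34 · 0.0126 / 0.000998 = 1.67e+04.
Re > 4000 → turbulent. Relative roughness ε/D = 3.8e-05/0.0126 = 0.00302. Haaland: 1/√f = -1.8 log₁₀[(0.00302/3.7)^1.11 + 6.9/1.67e+04] = -1.8 log₁₀[0.000373 + 0.000413] = 5.588, so f = 0.03202.
Darcy-Weisbach: ΔP = f(L/D)(ρV²/2) = 0.03202·(24.9/0.0126)·(987·1.34²/2) = 0.03202·1976·886.1 = 5.608e+04 Pa.
Head loss h_f = ΔP/(ρg) = 5.608e+04/(987·9.81) = 5.79 m.

h_f ≈ 5.79 m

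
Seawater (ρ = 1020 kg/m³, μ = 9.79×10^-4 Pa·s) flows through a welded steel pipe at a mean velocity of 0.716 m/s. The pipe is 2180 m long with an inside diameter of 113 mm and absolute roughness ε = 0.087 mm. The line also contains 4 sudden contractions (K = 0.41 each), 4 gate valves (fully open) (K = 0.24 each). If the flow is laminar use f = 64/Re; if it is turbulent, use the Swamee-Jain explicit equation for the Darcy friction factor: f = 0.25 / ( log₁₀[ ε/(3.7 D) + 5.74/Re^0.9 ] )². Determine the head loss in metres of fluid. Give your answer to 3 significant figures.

Reynolds number Re = ρVD/μ = 1020 · 0.716 · 0.113 / 0.000979 = 8.43e+04.
Re > 4000 → turbulent. Relative roughness ε/D = 8.7e-05/0.113 = 0.00077. Swamee-Jain: f = 0.25/(log₁₀[0.00077/3.7 + 5.74/8.43e+04^0.9])² = 0.25/(log₁₀[0.000208 + 0.000212])² = 0.25/(-3.377)² = 0.02192.
Total minor-loss coefficient ΣK = 4·0.41 + 4·0.24 = 2.6.
ΔP = [f·L/D + ΣK]·(ρV²/2) = [0.02192·2180/0.113 + 2.6]·(1020·0.716²/2) = [422.9 + 2.6]·261.5 = 1.113e+05 Pa.
Head loss h_f = ΔP/(ρg) = 1.113e+05/(1020·9.81) = 11.1 m.

h_f ≈ 11.1 m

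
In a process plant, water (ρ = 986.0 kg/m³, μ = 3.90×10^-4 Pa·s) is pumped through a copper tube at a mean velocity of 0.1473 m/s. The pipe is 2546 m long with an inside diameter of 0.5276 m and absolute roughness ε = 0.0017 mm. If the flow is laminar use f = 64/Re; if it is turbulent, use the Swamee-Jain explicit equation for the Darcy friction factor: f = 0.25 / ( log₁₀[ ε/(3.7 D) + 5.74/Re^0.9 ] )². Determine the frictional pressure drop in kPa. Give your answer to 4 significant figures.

ΔP ≈ 0.8060 kPa

Reynolds number Re = ρVD/μ = 986 · 0.1473 · 0.5276 / 0.00039 = 1.965e+05.
Re > 4000 → turbulent. Relative roughness ε/D = 1.7e-06/0.5276 = 3.22e-06. Swamee-Jain: f = 0.25/(log₁₀[3.22e-06/3.7 + 5.74/1.965e+05^0.9])² = 0.25/(log₁₀[8.71e-07 + 9.88e-05])² = 0.25/(-4.001)² = 0.01562.
Darcy-Weisbach: ΔP = f(L/D)(ρV²/2) = 0.01562·(2546/0.5276)·(986·0.1473²/2) = 0.01562·4826·10.7 = 806 Pa.
ΔP = 806 Pa = 0.8060 kPa.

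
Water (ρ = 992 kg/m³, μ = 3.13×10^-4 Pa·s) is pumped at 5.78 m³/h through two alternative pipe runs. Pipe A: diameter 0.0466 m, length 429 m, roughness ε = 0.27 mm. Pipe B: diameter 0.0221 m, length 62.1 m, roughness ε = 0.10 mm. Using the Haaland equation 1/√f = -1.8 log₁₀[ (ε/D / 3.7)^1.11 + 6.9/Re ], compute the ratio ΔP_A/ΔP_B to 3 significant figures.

ΔP_A/ΔP_B ≈ 0.180

Pipe A: V = Q/A = 0.001606/0.001706 = 0.9414 m/s; Re = 1.39e+05; ε/D = 0.00579; Haaland → f = 0.0324; ΔP_A = f(L/D)(ρV²/2) = 1.311e+05 Pa.
Pipe B: V = Q/A = 0.001606/0.0003836 = 4.186 m/s; Re = 2.932e+05; ε/D = 0.00452; Haaland → f = 0.02984; ΔP_B = f(L/D)(ρV²/2) = 7.287e+05 Pa.
ΔP_A/ΔP_B = 1.311e+05/7.287e+05 = 0.180.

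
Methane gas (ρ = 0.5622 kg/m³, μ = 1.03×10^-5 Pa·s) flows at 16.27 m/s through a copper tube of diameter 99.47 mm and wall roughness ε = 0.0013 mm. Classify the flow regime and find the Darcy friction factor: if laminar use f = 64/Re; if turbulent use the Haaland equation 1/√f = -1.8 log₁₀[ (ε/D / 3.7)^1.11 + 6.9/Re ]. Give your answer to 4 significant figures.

Re = ρVD/μ = 0.5622·16.27·0.09947/1.03e-05 = 8.834e+04.
Re > 4000 → turbulent. ε/D = 1.3e-06/0.09947 = 1.31e-05; Haaland: 1/√f = -1.8 log₁₀[8.88e-07 + 7.81e-05] = 7.384, so f = 0.01834.

f ≈ 0.01834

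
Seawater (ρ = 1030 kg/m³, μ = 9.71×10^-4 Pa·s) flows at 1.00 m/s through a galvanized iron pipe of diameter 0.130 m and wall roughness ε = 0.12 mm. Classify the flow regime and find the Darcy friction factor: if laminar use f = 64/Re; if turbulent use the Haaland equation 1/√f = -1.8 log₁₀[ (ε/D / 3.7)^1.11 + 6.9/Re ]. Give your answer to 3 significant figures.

f ≈ 0.0211

Re = ρVD/μ = 1030·1·0.13/0.000971 = 1.379e+05.
Re > 4000 → turbulent. ε/D = 0.00012/0.13 = 0.000923; Haaland: 1/√f = -1.8 log₁₀[0.0001 + 5e-05] = 6.882, so f = 0.02111.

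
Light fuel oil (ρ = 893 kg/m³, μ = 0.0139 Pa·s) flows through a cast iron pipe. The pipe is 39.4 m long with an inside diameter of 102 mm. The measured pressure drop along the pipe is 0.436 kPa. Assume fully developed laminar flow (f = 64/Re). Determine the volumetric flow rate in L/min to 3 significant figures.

Q ≈ 127 L/min

For laminar flow, f = 64/Re with Re = ρVD/μ, so Darcy-Weisbach reduces to ΔP = 32μLV/D². Solving for V: V = ΔP·D²/(32μL) = 436·(0.102)²/(32·0.0139·39.4) = 0.2588 m/s.
Check: Re = ρVD/μ = 893·0.2588·0.102/0.0139 = 1696 < 2300, so the laminar assumption holds.
Q = V·A = 0.2588·(π/4·0.102²) = 0.002115 m³/s = 127 L/min.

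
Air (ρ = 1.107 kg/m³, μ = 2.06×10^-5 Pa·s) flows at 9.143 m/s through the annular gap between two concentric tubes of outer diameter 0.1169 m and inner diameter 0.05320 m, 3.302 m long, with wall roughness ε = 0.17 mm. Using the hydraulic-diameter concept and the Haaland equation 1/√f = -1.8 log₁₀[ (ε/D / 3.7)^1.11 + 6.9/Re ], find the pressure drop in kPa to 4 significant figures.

Hydraulic diameter D_h = 4A/P = D_o - D_i = 0.1169 - 0.0532 = 0.0637 m.
Re = ρVD_h/μ = 1.107·9.143·0.0637/2.06e-05 = 3.13e+04.
ε/D_h = 0.00017/0.0637 = 0.00267; Haaland gives 1/√f = -1.8 log₁₀[0.000325+0.00022] = 5.873, so f = 0.02899.
ΔP = f(L/D_h)(ρV²/2) = 0.02899·3.302/0.0637·46.27 = 69.53 Pa.
ΔP = 0.06953 kPa.

ΔP ≈ 0.06953 kPa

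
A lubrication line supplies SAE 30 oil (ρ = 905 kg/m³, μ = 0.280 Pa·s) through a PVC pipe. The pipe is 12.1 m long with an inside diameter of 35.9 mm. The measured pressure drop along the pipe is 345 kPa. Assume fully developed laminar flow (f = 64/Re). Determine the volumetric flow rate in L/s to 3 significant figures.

For laminar flow, f = 64/Re with Re = ρVD/μ, so Darcy-Weisbach reduces to ΔP = 32μLV/D². Solving for V: V = ΔP·D²/(32μL) = 3.45e+05·(0.0359)²/(32·0.28·12.1) = 4.101 m/s.
Check: Re = ρVD/μ = 905·4.101·0.0359/0.28 = 475.9 < 2300, so the laminar assumption holds.
Q = V·A = 4.101·(π/4·0.0359²) = 0.004151 m³/s = 4.15 L/s.

Q ≈ 4.15 L/s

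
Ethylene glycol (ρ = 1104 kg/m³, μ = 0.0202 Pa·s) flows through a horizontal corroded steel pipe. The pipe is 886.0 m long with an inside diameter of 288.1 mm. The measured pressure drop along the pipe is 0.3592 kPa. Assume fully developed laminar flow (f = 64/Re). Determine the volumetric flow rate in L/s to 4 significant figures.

For laminar flow, f = 64/Re with Re = ρVD/μ, so Darcy-Weisbach reduces to ΔP = 32μLV/D². Solving for V: V = ΔP·D²/(32μL) = 359.2·(0.2881)²/(32·0.0202·886) = 0.05206 m/s.
Check: Re = ρVD/μ = 1104·0.05206·0.2881/0.0202 = 819.7 < 2300, so the laminar assumption holds.
Q = V·A = 0.05206·(π/4·0.2881²) = 0.003394 m³/s = 3.394 L/s.

Q ≈ 3.394 L/s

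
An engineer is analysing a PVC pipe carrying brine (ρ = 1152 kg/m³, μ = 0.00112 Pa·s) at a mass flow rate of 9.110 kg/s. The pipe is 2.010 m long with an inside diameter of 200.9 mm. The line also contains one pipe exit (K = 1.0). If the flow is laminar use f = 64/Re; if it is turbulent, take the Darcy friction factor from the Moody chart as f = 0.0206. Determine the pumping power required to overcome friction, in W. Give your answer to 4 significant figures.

A = πD²/4 = π(0.2009)²/4 = 0.0317 m²; mean velocity V = ṁ/(ρA) = 9.11/(1152 · 0.0317) = 0.2495 m/s.
Reynolds number Re = ρVD/μ = 1152 · 0.2495 · 0.2009 / 0.00112 = 5.155e+04.
Re > 4000 → turbulent; use the Moody-chart value f = 0.0206.
Total minor-loss coefficient ΣK = 1·1 = 1.
ΔP = [f·L/D + ΣK]·(ρV²/2) = [0.0206·2.01/0.2009 + 1]·(1152·0.2495²/2) = [0.2061 + 1]·35.85 = 43.24 Pa.
Q = ṁ/ρ = 9.11/1152 = 0.007908 m³/s.
Pumping power P = QΔP = 0.007908·43.24 = 0.34190 W = 0.3419 W.

P ≈ 0.3419 W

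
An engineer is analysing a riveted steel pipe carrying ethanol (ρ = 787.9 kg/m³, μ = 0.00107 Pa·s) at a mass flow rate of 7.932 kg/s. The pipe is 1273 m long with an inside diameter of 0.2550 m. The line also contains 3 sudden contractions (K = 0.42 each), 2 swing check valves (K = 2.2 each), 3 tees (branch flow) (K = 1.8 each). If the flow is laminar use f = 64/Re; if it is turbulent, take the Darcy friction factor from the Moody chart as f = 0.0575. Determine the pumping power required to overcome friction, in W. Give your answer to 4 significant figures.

A = πD²/4 = π(0.255)²/4 = 0.05107 m²; mean velocity V = ṁ/(ρA) = 7.932/(787.9 · 0.05107) = 0.1971 m/s.
Reynolds number Re = ρVD/μ = 787.9 · 0.1971 · 0.255 / 0.00107 = 3.701e+04.
Re > 4000 → turbulent; use the Moody-chart value f = 0.0575.
Total minor-loss coefficient ΣK = 3·0.42 + 2·2.2 + 3·1.8 = 11.1.
ΔP = [f·L/D + ΣK]·(ρV²/2) = [0.0575·1273/0.255 + 11.1]·(787.9·0.1971²/2) = [287 + 11.1]·15.31 = 4564 Pa.
Q = ṁ/ρ = 7.932/787.9 = 0.01007 m³/s.
Pumping power P = QΔP = 0.01007·4564 = 45.942 W = 45.94 W.

P ≈ 45.94 W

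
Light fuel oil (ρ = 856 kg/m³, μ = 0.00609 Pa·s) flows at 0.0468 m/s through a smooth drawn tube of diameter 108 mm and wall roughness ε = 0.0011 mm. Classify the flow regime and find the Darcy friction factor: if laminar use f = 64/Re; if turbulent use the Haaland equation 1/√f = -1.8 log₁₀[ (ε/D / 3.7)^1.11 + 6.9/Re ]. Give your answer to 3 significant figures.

f ≈ 0.0901

Re = ρVD/μ = 856·0.0468·0.108/0.00609 = 710.4.
Re < 2300 → laminar, so f = 64/Re = 0.09009 (roughness is irrelevant in laminar flow).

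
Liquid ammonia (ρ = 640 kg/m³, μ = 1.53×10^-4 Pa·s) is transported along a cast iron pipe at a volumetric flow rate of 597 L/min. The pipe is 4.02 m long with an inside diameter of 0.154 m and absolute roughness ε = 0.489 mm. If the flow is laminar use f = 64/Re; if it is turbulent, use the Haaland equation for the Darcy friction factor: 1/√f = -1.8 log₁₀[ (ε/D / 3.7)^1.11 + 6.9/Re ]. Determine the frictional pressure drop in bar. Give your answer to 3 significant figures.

ΔP ≈ 6.43×10^-4 bar

Q = 597 L/min = 597/60000 = 0.00995 m³/s.
Cross-sectional area A = πD²/4 = π(0.154)²/4 = 0.01863 m²; mean velocity V = Q/A = 0.00995/0.01863 = 0.5342 m/s.
Reynolds number Re = ρVD/μ = 640 · 0.5342 · 0.154 / 0.000153 = 3.441e+05.
Re > 4000 → turbulent. Relative roughness ε/D = 0.000489/0.154 = 0.00318. Haaland: 1/√f = -1.8 log₁₀[(0.00318/3.7)^1.11 + 6.9/3.441e+05] = -1.8 log₁₀[0.000395 + 2.01e-05] = 6.088, so f = 0.02698.
Darcy-Weisbach: ΔP = f(L/D)(ρV²/2) = 0.02698·(4.02/0.154)·(640·0.5342²/2) = 0.02698·26.1·91.31 = 64.31 Pa.
ΔP = 64.31 Pa = 6.43×10^-4 bar.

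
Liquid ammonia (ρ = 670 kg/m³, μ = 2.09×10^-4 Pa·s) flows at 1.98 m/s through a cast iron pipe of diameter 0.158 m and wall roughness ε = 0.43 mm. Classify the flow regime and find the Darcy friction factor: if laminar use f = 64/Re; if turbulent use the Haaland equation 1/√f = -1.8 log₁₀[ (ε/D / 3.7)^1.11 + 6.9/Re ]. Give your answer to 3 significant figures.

f ≈ 0.0256

Re = ρVD/μ = 670·1.98·0.158/0.000209 = 1.003e+06.
Re > 4000 → turbulent. ε/D = 0.00043/0.158 = 0.00272; Haaland: 1/√f = -1.8 log₁₀[0.000333 + 6.88e-06] = 6.245, so f = 0.02565.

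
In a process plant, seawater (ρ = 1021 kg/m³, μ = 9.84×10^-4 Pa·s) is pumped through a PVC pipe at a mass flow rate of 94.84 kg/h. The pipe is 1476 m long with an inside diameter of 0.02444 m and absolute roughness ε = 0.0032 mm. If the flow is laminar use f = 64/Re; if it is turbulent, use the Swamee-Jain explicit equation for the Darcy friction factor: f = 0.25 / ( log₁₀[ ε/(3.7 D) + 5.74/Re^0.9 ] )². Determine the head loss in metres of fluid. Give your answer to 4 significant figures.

ṁ = 94.84 kg/h = 94.84/3600 = 0.02634 kg/s.
A = πD²/4 = π(0.02444)²/4 = 0.0004691 m²; mean velocity V = ṁ/(ρA) = 0.02634/(1021 · 0.0004691) = 0.055 m/s.
Reynolds number Re = ρVD/μ = 1021 · 0.055 · 0.02444 / 0.000984 = 1395.
Re < 2300 → laminar flow, so f = 64/Re = 64/1395 = 0.04589 (the turbulent correlation is not needed).
Darcy-Weisbach: ΔP = f(L/D)(ρV²/2) = 0.04589·(1476/0.02444)·(1021·0.055²/2) = 0.04589·6.039e+04·1.544 = 4280 Pa.
Head loss h_f = ΔP/(ρg) = 4280/(1021·9.81) = 0.4273 m.

h_f ≈ 0.4273 m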